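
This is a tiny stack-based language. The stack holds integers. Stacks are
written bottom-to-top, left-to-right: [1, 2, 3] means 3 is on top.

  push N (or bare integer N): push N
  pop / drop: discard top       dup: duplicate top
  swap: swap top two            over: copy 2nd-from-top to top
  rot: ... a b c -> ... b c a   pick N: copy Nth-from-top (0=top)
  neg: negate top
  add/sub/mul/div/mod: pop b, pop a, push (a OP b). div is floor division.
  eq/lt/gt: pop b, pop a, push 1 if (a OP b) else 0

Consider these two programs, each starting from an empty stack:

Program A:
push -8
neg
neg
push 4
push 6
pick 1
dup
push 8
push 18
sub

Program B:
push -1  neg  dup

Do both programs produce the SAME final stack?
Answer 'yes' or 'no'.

Program A trace:
  After 'push -8': [-8]
  After 'neg': [8]
  After 'neg': [-8]
  After 'push 4': [-8, 4]
  After 'push 6': [-8, 4, 6]
  After 'pick 1': [-8, 4, 6, 4]
  After 'dup': [-8, 4, 6, 4, 4]
  After 'push 8': [-8, 4, 6, 4, 4, 8]
  After 'push 18': [-8, 4, 6, 4, 4, 8, 18]
  After 'sub': [-8, 4, 6, 4, 4, -10]
Program A final stack: [-8, 4, 6, 4, 4, -10]

Program B trace:
  After 'push -1': [-1]
  After 'neg': [1]
  After 'dup': [1, 1]
Program B final stack: [1, 1]
Same: no

Answer: no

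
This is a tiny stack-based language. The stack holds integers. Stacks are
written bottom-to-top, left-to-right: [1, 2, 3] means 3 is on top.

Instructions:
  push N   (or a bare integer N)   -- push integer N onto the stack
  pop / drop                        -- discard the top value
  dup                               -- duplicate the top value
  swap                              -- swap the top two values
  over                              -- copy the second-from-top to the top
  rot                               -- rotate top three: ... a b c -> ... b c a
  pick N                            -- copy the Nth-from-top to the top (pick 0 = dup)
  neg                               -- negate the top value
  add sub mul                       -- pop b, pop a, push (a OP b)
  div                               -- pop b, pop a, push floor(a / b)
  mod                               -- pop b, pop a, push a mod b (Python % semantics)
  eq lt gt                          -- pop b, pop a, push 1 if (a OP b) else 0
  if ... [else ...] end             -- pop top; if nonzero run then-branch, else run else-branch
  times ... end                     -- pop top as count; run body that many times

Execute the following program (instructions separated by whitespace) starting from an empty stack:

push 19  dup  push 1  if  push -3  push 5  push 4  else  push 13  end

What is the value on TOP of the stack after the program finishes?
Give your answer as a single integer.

After 'push 19': [19]
After 'dup': [19, 19]
After 'push 1': [19, 19, 1]
After 'if': [19, 19]
After 'push -3': [19, 19, -3]
After 'push 5': [19, 19, -3, 5]
After 'push 4': [19, 19, -3, 5, 4]

Answer: 4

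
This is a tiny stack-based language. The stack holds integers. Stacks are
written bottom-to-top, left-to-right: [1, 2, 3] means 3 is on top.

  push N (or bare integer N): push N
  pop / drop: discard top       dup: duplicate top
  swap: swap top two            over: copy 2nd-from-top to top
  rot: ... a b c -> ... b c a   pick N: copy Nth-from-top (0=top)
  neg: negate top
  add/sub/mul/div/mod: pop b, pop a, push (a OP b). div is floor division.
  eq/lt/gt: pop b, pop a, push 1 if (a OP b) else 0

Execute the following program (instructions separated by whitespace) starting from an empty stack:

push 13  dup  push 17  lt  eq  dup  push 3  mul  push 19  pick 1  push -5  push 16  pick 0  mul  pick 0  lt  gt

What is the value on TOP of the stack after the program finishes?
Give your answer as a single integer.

After 'push 13': [13]
After 'dup': [13, 13]
After 'push 17': [13, 13, 17]
After 'lt': [13, 1]
After 'eq': [0]
After 'dup': [0, 0]
After 'push 3': [0, 0, 3]
After 'mul': [0, 0]
After 'push 19': [0, 0, 19]
After 'pick 1': [0, 0, 19, 0]
After 'push -5': [0, 0, 19, 0, -5]
After 'push 16': [0, 0, 19, 0, -5, 16]
After 'pick 0': [0, 0, 19, 0, -5, 16, 16]
After 'mul': [0, 0, 19, 0, -5, 256]
After 'pick 0': [0, 0, 19, 0, -5, 256, 256]
After 'lt': [0, 0, 19, 0, -5, 0]
After 'gt': [0, 0, 19, 0, 0]

Answer: 0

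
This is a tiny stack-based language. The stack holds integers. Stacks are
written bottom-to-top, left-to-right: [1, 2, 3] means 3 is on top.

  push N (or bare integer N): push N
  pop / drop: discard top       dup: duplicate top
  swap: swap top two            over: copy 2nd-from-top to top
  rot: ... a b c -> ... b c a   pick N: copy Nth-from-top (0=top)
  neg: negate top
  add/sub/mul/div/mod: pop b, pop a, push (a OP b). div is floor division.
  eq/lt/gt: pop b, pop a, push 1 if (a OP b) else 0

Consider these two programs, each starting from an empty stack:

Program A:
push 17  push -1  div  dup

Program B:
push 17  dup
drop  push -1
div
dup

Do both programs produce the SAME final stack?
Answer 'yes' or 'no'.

Program A trace:
  After 'push 17': [17]
  After 'push -1': [17, -1]
  After 'div': [-17]
  After 'dup': [-17, -17]
Program A final stack: [-17, -17]

Program B trace:
  After 'push 17': [17]
  After 'dup': [17, 17]
  After 'drop': [17]
  After 'push -1': [17, -1]
  After 'div': [-17]
  After 'dup': [-17, -17]
Program B final stack: [-17, -17]
Same: yes

Answer: yes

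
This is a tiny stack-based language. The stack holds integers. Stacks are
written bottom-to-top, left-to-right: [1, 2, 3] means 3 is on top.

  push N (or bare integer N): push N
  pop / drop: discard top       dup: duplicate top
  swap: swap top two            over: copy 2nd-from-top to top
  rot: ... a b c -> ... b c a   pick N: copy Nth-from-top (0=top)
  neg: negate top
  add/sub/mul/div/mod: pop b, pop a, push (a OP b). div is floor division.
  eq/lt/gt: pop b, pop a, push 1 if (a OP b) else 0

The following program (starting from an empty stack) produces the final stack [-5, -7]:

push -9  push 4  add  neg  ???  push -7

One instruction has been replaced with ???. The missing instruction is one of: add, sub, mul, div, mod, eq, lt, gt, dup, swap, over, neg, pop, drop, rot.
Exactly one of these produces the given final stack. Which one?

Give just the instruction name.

Stack before ???: [5]
Stack after ???:  [-5]
The instruction that transforms [5] -> [-5] is: neg

Answer: neg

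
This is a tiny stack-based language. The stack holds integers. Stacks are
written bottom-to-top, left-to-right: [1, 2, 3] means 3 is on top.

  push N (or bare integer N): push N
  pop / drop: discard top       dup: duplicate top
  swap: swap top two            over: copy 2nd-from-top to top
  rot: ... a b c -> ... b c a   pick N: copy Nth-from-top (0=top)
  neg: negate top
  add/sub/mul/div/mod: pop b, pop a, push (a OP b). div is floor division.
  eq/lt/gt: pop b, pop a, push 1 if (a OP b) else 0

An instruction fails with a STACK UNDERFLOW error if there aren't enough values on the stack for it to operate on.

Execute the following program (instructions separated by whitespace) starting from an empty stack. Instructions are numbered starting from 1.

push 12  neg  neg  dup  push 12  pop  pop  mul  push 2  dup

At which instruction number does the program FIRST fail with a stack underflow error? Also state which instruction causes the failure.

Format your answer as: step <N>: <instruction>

Step 1 ('push 12'): stack = [12], depth = 1
Step 2 ('neg'): stack = [-12], depth = 1
Step 3 ('neg'): stack = [12], depth = 1
Step 4 ('dup'): stack = [12, 12], depth = 2
Step 5 ('push 12'): stack = [12, 12, 12], depth = 3
Step 6 ('pop'): stack = [12, 12], depth = 2
Step 7 ('pop'): stack = [12], depth = 1
Step 8 ('mul'): needs 2 value(s) but depth is 1 — STACK UNDERFLOW

Answer: step 8: mul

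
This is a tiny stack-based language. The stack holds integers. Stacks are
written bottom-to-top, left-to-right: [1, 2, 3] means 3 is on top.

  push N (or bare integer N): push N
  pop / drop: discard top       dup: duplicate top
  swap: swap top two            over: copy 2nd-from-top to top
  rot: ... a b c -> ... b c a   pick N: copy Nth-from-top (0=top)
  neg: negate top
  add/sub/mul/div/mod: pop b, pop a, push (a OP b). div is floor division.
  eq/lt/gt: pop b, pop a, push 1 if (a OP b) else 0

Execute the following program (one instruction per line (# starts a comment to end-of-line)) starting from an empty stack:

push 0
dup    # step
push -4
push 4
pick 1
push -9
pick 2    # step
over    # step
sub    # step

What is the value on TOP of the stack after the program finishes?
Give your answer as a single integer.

After 'push 0': [0]
After 'dup': [0, 0]
After 'push -4': [0, 0, -4]
After 'push 4': [0, 0, -4, 4]
After 'pick 1': [0, 0, -4, 4, -4]
After 'push -9': [0, 0, -4, 4, -4, -9]
After 'pick 2': [0, 0, -4, 4, -4, -9, 4]
After 'over': [0, 0, -4, 4, -4, -9, 4, -9]
After 'sub': [0, 0, -4, 4, -4, -9, 13]

Answer: 13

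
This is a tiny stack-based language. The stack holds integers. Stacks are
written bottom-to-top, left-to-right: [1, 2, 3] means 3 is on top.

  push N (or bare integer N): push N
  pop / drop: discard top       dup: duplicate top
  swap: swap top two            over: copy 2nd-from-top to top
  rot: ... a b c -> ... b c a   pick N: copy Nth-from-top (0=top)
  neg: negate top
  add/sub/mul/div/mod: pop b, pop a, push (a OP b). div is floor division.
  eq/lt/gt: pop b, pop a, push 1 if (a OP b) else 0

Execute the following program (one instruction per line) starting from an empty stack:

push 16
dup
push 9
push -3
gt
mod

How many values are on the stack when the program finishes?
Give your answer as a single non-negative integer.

After 'push 16': stack = [16] (depth 1)
After 'dup': stack = [16, 16] (depth 2)
After 'push 9': stack = [16, 16, 9] (depth 3)
After 'push -3': stack = [16, 16, 9, -3] (depth 4)
After 'gt': stack = [16, 16, 1] (depth 3)
After 'mod': stack = [16, 0] (depth 2)

Answer: 2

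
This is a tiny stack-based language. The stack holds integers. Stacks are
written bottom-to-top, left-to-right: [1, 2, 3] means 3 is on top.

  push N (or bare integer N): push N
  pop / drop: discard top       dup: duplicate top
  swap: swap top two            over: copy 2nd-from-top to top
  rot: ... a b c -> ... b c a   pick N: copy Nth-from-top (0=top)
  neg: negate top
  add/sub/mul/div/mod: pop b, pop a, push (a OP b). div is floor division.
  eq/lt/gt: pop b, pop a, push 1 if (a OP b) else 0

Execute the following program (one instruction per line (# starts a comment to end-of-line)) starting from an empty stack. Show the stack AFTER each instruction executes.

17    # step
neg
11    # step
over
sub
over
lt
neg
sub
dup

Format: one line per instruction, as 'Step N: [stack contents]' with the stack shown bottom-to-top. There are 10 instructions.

Step 1: [17]
Step 2: [-17]
Step 3: [-17, 11]
Step 4: [-17, 11, -17]
Step 5: [-17, 28]
Step 6: [-17, 28, -17]
Step 7: [-17, 0]
Step 8: [-17, 0]
Step 9: [-17]
Step 10: [-17, -17]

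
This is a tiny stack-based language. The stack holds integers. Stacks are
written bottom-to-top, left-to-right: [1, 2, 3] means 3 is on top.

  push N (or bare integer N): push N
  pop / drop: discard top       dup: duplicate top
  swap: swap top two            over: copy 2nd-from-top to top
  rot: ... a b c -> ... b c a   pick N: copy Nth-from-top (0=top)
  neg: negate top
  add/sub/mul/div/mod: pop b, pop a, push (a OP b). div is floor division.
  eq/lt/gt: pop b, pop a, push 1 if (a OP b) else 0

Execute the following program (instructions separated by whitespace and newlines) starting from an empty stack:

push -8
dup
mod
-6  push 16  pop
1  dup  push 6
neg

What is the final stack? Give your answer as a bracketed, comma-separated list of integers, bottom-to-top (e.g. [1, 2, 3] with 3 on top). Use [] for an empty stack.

After 'push -8': [-8]
After 'dup': [-8, -8]
After 'mod': [0]
After 'push -6': [0, -6]
After 'push 16': [0, -6, 16]
After 'pop': [0, -6]
After 'push 1': [0, -6, 1]
After 'dup': [0, -6, 1, 1]
After 'push 6': [0, -6, 1, 1, 6]
After 'neg': [0, -6, 1, 1, -6]

Answer: [0, -6, 1, 1, -6]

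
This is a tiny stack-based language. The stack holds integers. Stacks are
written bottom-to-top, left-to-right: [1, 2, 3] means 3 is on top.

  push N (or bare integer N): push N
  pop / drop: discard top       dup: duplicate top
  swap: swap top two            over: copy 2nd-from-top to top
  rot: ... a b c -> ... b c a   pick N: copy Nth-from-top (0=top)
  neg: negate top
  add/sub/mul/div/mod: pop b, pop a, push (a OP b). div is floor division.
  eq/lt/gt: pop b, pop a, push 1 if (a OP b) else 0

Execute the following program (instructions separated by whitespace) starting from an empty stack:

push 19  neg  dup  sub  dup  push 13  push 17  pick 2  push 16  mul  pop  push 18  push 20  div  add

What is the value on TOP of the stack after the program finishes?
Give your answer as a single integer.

Answer: 17

Derivation:
After 'push 19': [19]
After 'neg': [-19]
After 'dup': [-19, -19]
After 'sub': [0]
After 'dup': [0, 0]
After 'push 13': [0, 0, 13]
After 'push 17': [0, 0, 13, 17]
After 'pick 2': [0, 0, 13, 17, 0]
After 'push 16': [0, 0, 13, 17, 0, 16]
After 'mul': [0, 0, 13, 17, 0]
After 'pop': [0, 0, 13, 17]
After 'push 18': [0, 0, 13, 17, 18]
After 'push 20': [0, 0, 13, 17, 18, 20]
After 'div': [0, 0, 13, 17, 0]
After 'add': [0, 0, 13, 17]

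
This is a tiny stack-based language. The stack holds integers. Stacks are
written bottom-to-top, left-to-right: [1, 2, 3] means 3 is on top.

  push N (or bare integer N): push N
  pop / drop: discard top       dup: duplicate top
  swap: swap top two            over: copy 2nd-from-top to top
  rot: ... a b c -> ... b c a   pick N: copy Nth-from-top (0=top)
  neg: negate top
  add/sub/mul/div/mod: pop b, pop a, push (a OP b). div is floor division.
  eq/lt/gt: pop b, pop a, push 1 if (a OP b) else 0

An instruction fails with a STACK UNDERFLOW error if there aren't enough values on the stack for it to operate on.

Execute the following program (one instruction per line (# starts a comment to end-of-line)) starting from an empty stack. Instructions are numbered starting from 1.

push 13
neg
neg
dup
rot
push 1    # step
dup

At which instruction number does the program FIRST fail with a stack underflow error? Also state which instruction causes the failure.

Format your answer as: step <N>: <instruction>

Step 1 ('push 13'): stack = [13], depth = 1
Step 2 ('neg'): stack = [-13], depth = 1
Step 3 ('neg'): stack = [13], depth = 1
Step 4 ('dup'): stack = [13, 13], depth = 2
Step 5 ('rot'): needs 3 value(s) but depth is 2 — STACK UNDERFLOW

Answer: step 5: rot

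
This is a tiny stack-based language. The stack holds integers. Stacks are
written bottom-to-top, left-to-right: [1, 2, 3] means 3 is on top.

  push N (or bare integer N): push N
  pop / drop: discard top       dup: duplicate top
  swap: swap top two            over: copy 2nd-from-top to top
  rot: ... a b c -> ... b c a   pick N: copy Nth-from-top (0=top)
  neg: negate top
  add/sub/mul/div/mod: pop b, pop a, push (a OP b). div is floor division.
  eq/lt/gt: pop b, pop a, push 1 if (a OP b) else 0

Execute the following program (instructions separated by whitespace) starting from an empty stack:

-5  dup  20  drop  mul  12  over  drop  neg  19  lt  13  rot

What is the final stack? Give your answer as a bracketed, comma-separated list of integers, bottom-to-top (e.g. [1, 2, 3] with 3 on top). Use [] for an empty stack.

After 'push -5': [-5]
After 'dup': [-5, -5]
After 'push 20': [-5, -5, 20]
After 'drop': [-5, -5]
After 'mul': [25]
After 'push 12': [25, 12]
After 'over': [25, 12, 25]
After 'drop': [25, 12]
After 'neg': [25, -12]
After 'push 19': [25, -12, 19]
After 'lt': [25, 1]
After 'push 13': [25, 1, 13]
After 'rot': [1, 13, 25]

Answer: [1, 13, 25]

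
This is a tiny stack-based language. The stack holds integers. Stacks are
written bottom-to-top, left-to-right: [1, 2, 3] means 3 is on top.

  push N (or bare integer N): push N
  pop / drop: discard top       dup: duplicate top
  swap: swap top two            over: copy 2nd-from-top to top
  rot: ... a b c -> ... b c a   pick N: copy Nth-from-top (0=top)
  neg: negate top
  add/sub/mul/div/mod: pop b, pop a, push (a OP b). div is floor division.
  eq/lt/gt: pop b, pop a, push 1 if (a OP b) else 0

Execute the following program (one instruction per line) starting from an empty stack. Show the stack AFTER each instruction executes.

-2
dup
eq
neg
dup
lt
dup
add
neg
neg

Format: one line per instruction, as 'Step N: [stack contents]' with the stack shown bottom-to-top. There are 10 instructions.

Step 1: [-2]
Step 2: [-2, -2]
Step 3: [1]
Step 4: [-1]
Step 5: [-1, -1]
Step 6: [0]
Step 7: [0, 0]
Step 8: [0]
Step 9: [0]
Step 10: [0]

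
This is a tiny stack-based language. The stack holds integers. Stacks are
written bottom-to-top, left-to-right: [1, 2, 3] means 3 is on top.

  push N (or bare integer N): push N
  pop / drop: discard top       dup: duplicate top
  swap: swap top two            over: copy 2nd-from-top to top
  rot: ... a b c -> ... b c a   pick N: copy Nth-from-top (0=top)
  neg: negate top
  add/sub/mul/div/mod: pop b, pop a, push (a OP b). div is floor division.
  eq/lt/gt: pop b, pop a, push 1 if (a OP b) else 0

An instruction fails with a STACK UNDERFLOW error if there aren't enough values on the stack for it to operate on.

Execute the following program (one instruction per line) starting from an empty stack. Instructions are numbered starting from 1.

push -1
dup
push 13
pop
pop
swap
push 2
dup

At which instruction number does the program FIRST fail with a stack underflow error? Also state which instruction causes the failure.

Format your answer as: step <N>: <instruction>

Step 1 ('push -1'): stack = [-1], depth = 1
Step 2 ('dup'): stack = [-1, -1], depth = 2
Step 3 ('push 13'): stack = [-1, -1, 13], depth = 3
Step 4 ('pop'): stack = [-1, -1], depth = 2
Step 5 ('pop'): stack = [-1], depth = 1
Step 6 ('swap'): needs 2 value(s) but depth is 1 — STACK UNDERFLOW

Answer: step 6: swap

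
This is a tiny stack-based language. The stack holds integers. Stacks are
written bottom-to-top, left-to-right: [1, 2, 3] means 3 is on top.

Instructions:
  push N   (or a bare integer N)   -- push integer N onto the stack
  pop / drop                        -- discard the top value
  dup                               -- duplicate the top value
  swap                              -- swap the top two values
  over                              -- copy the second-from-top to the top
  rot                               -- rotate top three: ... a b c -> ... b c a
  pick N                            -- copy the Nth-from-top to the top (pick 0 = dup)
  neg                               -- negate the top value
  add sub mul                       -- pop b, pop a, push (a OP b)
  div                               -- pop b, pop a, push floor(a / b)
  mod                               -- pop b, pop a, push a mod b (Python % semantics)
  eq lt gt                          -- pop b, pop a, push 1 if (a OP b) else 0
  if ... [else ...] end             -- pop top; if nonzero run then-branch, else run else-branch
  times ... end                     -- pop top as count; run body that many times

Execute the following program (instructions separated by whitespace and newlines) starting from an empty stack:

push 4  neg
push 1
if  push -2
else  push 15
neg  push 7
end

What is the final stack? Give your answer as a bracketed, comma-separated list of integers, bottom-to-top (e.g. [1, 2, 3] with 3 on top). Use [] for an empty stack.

After 'push 4': [4]
After 'neg': [-4]
After 'push 1': [-4, 1]
After 'if': [-4]
After 'push -2': [-4, -2]

Answer: [-4, -2]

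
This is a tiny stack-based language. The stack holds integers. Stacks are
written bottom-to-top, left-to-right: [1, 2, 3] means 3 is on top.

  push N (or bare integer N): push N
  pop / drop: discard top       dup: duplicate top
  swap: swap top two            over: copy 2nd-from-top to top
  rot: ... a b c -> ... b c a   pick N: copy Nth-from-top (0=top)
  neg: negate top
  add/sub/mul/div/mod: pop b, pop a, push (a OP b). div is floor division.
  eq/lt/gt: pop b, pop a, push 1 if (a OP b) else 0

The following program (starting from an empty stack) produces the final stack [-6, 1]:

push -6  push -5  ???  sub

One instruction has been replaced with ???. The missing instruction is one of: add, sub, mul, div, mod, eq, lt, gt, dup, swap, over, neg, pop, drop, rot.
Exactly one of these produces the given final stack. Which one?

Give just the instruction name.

Stack before ???: [-6, -5]
Stack after ???:  [-6, -5, -6]
The instruction that transforms [-6, -5] -> [-6, -5, -6] is: over

Answer: over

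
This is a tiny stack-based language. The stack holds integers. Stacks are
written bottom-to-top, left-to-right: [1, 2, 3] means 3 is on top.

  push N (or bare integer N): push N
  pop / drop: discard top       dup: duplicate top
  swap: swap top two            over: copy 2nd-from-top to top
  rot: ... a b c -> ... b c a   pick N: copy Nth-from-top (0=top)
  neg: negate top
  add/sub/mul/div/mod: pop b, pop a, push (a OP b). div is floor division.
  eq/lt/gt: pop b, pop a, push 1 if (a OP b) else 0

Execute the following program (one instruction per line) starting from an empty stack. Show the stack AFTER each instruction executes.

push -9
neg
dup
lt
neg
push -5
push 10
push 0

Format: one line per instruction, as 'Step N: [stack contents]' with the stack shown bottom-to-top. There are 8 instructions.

Step 1: [-9]
Step 2: [9]
Step 3: [9, 9]
Step 4: [0]
Step 5: [0]
Step 6: [0, -5]
Step 7: [0, -5, 10]
Step 8: [0, -5, 10, 0]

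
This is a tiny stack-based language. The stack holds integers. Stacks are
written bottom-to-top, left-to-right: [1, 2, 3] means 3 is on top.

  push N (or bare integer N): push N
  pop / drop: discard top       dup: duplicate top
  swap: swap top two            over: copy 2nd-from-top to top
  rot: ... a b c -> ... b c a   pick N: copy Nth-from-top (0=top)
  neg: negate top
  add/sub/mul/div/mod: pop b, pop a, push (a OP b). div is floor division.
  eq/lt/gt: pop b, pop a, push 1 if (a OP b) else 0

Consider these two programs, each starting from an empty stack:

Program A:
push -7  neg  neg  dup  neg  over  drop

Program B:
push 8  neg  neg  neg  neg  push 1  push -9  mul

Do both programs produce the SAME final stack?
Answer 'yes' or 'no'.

Program A trace:
  After 'push -7': [-7]
  After 'neg': [7]
  After 'neg': [-7]
  After 'dup': [-7, -7]
  After 'neg': [-7, 7]
  After 'over': [-7, 7, -7]
  After 'drop': [-7, 7]
Program A final stack: [-7, 7]

Program B trace:
  After 'push 8': [8]
  After 'neg': [-8]
  After 'neg': [8]
  After 'neg': [-8]
  After 'neg': [8]
  After 'push 1': [8, 1]
  After 'push -9': [8, 1, -9]
  After 'mul': [8, -9]
Program B final stack: [8, -9]
Same: no

Answer: no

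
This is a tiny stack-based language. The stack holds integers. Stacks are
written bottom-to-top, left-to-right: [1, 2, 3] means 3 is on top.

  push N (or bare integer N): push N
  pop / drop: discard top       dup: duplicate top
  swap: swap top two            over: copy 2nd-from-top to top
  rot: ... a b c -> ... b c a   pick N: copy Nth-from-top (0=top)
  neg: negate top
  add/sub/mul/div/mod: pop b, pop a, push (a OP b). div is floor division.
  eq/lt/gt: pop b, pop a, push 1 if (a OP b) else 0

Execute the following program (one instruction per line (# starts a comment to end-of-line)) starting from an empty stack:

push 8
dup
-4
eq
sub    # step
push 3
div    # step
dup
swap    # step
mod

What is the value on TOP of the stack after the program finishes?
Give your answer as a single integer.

Answer: 0

Derivation:
After 'push 8': [8]
After 'dup': [8, 8]
After 'push -4': [8, 8, -4]
After 'eq': [8, 0]
After 'sub': [8]
After 'push 3': [8, 3]
After 'div': [2]
After 'dup': [2, 2]
After 'swap': [2, 2]
After 'mod': [0]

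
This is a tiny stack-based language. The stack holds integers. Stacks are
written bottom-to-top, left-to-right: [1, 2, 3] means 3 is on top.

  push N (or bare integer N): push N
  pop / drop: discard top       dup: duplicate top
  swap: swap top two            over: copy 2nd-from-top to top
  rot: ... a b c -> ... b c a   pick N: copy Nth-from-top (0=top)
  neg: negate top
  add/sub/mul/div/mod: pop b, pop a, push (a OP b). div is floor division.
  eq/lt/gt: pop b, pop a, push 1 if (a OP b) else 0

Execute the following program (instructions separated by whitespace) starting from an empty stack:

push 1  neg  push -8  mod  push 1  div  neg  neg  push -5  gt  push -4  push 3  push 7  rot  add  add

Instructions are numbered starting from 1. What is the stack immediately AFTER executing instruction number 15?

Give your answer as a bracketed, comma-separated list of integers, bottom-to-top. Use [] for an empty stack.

Answer: [1, 3, 3]

Derivation:
Step 1 ('push 1'): [1]
Step 2 ('neg'): [-1]
Step 3 ('push -8'): [-1, -8]
Step 4 ('mod'): [-1]
Step 5 ('push 1'): [-1, 1]
Step 6 ('div'): [-1]
Step 7 ('neg'): [1]
Step 8 ('neg'): [-1]
Step 9 ('push -5'): [-1, -5]
Step 10 ('gt'): [1]
Step 11 ('push -4'): [1, -4]
Step 12 ('push 3'): [1, -4, 3]
Step 13 ('push 7'): [1, -4, 3, 7]
Step 14 ('rot'): [1, 3, 7, -4]
Step 15 ('add'): [1, 3, 3]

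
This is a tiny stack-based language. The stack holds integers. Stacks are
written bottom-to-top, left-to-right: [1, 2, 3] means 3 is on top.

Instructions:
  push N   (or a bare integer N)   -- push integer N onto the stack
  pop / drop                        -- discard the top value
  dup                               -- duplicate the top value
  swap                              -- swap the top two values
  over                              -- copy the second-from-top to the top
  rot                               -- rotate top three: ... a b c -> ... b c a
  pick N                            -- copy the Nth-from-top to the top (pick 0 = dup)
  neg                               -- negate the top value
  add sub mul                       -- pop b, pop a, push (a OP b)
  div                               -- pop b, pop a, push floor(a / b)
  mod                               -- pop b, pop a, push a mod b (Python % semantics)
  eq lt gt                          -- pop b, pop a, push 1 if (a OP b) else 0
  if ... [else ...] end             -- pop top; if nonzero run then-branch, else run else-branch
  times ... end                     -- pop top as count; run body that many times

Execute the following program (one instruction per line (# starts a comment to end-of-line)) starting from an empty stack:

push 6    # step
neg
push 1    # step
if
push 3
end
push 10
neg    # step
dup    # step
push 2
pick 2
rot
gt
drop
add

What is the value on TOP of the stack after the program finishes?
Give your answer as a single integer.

After 'push 6': [6]
After 'neg': [-6]
After 'push 1': [-6, 1]
After 'if': [-6]
After 'push 3': [-6, 3]
After 'push 10': [-6, 3, 10]
After 'neg': [-6, 3, -10]
After 'dup': [-6, 3, -10, -10]
After 'push 2': [-6, 3, -10, -10, 2]
After 'pick 2': [-6, 3, -10, -10, 2, -10]
After 'rot': [-6, 3, -10, 2, -10, -10]
After 'gt': [-6, 3, -10, 2, 0]
After 'drop': [-6, 3, -10, 2]
After 'add': [-6, 3, -8]

Answer: -8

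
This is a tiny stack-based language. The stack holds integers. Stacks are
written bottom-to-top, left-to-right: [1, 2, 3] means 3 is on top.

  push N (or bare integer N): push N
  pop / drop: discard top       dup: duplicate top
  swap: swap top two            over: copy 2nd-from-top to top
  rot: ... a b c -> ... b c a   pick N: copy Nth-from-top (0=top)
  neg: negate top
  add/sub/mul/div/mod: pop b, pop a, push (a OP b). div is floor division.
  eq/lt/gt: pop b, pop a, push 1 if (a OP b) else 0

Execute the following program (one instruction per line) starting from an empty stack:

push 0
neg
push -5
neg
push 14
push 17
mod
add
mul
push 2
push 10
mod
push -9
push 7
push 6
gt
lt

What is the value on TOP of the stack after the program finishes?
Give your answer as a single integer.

Answer: 1

Derivation:
After 'push 0': [0]
After 'neg': [0]
After 'push -5': [0, -5]
After 'neg': [0, 5]
After 'push 14': [0, 5, 14]
After 'push 17': [0, 5, 14, 17]
After 'mod': [0, 5, 14]
After 'add': [0, 19]
After 'mul': [0]
After 'push 2': [0, 2]
After 'push 10': [0, 2, 10]
After 'mod': [0, 2]
After 'push -9': [0, 2, -9]
After 'push 7': [0, 2, -9, 7]
After 'push 6': [0, 2, -9, 7, 6]
After 'gt': [0, 2, -9, 1]
After 'lt': [0, 2, 1]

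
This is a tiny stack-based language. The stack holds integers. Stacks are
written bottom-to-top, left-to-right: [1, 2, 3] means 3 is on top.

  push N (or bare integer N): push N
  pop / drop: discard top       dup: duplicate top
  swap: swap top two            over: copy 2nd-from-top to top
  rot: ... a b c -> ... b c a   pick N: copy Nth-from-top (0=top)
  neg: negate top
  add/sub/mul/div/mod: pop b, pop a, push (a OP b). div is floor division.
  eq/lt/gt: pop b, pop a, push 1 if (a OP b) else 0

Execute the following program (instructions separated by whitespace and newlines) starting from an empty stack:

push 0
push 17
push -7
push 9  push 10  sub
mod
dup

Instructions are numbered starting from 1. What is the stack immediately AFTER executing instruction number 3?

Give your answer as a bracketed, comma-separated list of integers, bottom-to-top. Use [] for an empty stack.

Step 1 ('push 0'): [0]
Step 2 ('push 17'): [0, 17]
Step 3 ('push -7'): [0, 17, -7]

Answer: [0, 17, -7]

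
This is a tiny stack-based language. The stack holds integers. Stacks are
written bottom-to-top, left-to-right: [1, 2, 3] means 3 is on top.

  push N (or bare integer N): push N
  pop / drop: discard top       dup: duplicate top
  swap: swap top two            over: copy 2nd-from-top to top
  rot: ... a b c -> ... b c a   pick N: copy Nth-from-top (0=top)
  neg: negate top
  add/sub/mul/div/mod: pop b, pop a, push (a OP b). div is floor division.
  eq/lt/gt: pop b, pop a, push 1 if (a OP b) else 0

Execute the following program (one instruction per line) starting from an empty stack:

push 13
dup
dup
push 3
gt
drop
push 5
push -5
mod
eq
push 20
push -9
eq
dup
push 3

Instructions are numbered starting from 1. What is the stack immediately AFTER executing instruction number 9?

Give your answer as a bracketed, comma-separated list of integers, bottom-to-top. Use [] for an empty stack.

Step 1 ('push 13'): [13]
Step 2 ('dup'): [13, 13]
Step 3 ('dup'): [13, 13, 13]
Step 4 ('push 3'): [13, 13, 13, 3]
Step 5 ('gt'): [13, 13, 1]
Step 6 ('drop'): [13, 13]
Step 7 ('push 5'): [13, 13, 5]
Step 8 ('push -5'): [13, 13, 5, -5]
Step 9 ('mod'): [13, 13, 0]

Answer: [13, 13, 0]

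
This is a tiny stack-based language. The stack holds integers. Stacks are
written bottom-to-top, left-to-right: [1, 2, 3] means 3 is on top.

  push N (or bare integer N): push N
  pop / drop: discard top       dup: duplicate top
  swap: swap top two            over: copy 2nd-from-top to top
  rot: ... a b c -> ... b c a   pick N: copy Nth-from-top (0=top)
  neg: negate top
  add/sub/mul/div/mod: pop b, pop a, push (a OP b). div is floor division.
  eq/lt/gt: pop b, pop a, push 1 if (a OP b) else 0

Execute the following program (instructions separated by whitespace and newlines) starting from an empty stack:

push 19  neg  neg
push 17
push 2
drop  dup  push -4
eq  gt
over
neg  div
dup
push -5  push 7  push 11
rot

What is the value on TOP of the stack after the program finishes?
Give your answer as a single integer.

Answer: -5

Derivation:
After 'push 19': [19]
After 'neg': [-19]
After 'neg': [19]
After 'push 17': [19, 17]
After 'push 2': [19, 17, 2]
After 'drop': [19, 17]
After 'dup': [19, 17, 17]
After 'push -4': [19, 17, 17, -4]
After 'eq': [19, 17, 0]
After 'gt': [19, 1]
After 'over': [19, 1, 19]
After 'neg': [19, 1, -19]
After 'div': [19, -1]
After 'dup': [19, -1, -1]
After 'push -5': [19, -1, -1, -5]
After 'push 7': [19, -1, -1, -5, 7]
After 'push 11': [19, -1, -1, -5, 7, 11]
After 'rot': [19, -1, -1, 7, 11, -5]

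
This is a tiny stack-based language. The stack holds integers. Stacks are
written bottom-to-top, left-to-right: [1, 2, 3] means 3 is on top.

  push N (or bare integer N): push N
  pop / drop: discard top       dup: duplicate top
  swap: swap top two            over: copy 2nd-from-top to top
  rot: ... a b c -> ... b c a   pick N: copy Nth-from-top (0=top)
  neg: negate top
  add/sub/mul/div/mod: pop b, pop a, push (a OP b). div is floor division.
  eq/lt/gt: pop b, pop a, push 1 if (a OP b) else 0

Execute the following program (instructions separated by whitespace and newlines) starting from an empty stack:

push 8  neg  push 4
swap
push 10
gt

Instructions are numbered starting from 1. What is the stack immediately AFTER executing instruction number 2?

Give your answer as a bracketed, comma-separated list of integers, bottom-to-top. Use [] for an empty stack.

Answer: [-8]

Derivation:
Step 1 ('push 8'): [8]
Step 2 ('neg'): [-8]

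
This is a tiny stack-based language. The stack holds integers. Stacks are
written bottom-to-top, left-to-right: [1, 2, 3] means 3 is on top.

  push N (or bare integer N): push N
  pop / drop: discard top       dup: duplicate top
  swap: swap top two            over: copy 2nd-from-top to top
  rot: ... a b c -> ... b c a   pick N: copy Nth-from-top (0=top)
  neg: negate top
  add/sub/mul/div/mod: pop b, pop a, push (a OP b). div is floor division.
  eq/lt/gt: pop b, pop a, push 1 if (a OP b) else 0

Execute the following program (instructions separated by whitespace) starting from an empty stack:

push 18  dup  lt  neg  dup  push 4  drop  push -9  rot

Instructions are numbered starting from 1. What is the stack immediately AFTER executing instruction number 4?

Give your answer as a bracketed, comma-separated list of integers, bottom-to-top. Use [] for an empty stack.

Step 1 ('push 18'): [18]
Step 2 ('dup'): [18, 18]
Step 3 ('lt'): [0]
Step 4 ('neg'): [0]

Answer: [0]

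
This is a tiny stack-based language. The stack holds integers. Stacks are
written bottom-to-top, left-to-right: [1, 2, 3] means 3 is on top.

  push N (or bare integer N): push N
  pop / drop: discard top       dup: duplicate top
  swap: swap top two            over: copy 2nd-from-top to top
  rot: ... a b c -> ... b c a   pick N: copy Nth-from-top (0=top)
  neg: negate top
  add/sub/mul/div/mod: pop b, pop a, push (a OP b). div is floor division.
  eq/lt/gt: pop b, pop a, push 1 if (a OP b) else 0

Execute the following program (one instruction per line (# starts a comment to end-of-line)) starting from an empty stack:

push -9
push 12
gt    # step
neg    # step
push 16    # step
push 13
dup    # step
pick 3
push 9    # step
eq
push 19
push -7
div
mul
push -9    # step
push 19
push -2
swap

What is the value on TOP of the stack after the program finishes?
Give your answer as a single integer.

Answer: 19

Derivation:
After 'push -9': [-9]
After 'push 12': [-9, 12]
After 'gt': [0]
After 'neg': [0]
After 'push 16': [0, 16]
After 'push 13': [0, 16, 13]
After 'dup': [0, 16, 13, 13]
After 'pick 3': [0, 16, 13, 13, 0]
After 'push 9': [0, 16, 13, 13, 0, 9]
After 'eq': [0, 16, 13, 13, 0]
After 'push 19': [0, 16, 13, 13, 0, 19]
After 'push -7': [0, 16, 13, 13, 0, 19, -7]
After 'div': [0, 16, 13, 13, 0, -3]
After 'mul': [0, 16, 13, 13, 0]
After 'push -9': [0, 16, 13, 13, 0, -9]
After 'push 19': [0, 16, 13, 13, 0, -9, 19]
After 'push -2': [0, 16, 13, 13, 0, -9, 19, -2]
After 'swap': [0, 16, 13, 13, 0, -9, -2, 19]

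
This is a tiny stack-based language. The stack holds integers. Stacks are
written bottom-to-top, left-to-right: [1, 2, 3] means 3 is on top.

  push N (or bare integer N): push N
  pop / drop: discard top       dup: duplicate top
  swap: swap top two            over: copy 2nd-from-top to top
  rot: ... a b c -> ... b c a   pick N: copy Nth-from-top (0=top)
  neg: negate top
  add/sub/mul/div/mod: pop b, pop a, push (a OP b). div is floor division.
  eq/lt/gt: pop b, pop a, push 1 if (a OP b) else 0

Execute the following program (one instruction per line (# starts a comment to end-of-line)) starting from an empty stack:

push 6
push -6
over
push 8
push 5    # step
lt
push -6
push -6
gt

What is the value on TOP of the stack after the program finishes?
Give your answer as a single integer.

Answer: 0

Derivation:
After 'push 6': [6]
After 'push -6': [6, -6]
After 'over': [6, -6, 6]
After 'push 8': [6, -6, 6, 8]
After 'push 5': [6, -6, 6, 8, 5]
After 'lt': [6, -6, 6, 0]
After 'push -6': [6, -6, 6, 0, -6]
After 'push -6': [6, -6, 6, 0, -6, -6]
After 'gt': [6, -6, 6, 0, 0]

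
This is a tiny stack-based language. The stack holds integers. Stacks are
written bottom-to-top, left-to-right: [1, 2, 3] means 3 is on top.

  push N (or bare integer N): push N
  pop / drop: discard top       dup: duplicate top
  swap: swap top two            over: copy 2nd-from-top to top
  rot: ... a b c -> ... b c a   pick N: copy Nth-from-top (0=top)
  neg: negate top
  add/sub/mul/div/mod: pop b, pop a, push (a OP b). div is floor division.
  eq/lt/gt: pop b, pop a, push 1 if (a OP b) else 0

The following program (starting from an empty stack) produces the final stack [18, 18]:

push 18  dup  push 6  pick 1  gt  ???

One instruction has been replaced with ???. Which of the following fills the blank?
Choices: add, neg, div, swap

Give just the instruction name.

Answer: add

Derivation:
Stack before ???: [18, 18, 0]
Stack after ???:  [18, 18]
Checking each choice:
  add: MATCH
  neg: produces [18, 18, 0]
  div: division by zero
  swap: produces [18, 0, 18]


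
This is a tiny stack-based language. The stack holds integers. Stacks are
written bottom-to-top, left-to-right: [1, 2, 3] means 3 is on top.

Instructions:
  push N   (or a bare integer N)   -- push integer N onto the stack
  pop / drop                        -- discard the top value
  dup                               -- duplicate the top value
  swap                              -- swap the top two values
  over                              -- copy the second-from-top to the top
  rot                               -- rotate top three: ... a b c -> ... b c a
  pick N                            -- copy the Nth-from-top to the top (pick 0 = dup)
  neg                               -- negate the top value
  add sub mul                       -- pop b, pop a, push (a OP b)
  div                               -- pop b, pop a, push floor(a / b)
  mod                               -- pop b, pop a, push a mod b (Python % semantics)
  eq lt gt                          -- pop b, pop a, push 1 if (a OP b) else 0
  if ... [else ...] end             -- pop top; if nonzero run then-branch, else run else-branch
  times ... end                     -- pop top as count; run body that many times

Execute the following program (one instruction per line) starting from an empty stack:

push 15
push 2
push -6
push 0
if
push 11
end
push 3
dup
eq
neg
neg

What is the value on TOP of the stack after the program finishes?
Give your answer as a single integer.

After 'push 15': [15]
After 'push 2': [15, 2]
After 'push -6': [15, 2, -6]
After 'push 0': [15, 2, -6, 0]
After 'if': [15, 2, -6]
After 'push 3': [15, 2, -6, 3]
After 'dup': [15, 2, -6, 3, 3]
After 'eq': [15, 2, -6, 1]
After 'neg': [15, 2, -6, -1]
After 'neg': [15, 2, -6, 1]

Answer: 1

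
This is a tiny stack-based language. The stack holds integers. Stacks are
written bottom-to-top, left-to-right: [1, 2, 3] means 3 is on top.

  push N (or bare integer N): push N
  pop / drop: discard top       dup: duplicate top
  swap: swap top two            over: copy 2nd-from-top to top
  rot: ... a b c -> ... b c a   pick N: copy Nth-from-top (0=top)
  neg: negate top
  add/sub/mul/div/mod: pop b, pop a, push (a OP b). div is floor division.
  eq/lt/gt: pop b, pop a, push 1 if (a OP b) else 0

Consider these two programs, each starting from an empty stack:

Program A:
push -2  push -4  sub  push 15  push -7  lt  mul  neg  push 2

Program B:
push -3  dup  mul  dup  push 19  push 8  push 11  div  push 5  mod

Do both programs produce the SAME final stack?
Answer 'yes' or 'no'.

Program A trace:
  After 'push -2': [-2]
  After 'push -4': [-2, -4]
  After 'sub': [2]
  After 'push 15': [2, 15]
  After 'push -7': [2, 15, -7]
  After 'lt': [2, 0]
  After 'mul': [0]
  After 'neg': [0]
  After 'push 2': [0, 2]
Program A final stack: [0, 2]

Program B trace:
  After 'push -3': [-3]
  After 'dup': [-3, -3]
  After 'mul': [9]
  After 'dup': [9, 9]
  After 'push 19': [9, 9, 19]
  After 'push 8': [9, 9, 19, 8]
  After 'push 11': [9, 9, 19, 8, 11]
  After 'div': [9, 9, 19, 0]
  After 'push 5': [9, 9, 19, 0, 5]
  After 'mod': [9, 9, 19, 0]
Program B final stack: [9, 9, 19, 0]
Same: no

Answer: no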